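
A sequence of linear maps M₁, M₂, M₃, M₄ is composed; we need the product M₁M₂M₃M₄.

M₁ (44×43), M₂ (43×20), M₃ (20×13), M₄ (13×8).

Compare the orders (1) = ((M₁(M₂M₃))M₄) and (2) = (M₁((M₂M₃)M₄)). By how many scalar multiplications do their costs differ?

9564

Order (1) = ((M₁(M₂M₃))M₄): (M₂M₃): 43×20 by 20×13 → 43×13, cost 43·20·13 = 11180; (M₁(M₂M₃)): 44×43 by 43×13 → 44×13, cost 44·43·13 = 24596; cumulative 35776; ((M₁(M₂M₃))M₄): 44×13 by 13×8 → 44×8, cost 44·13·8 = 4576; cumulative 40352. Total 40352.
Order (2) = (M₁((M₂M₃)M₄)): (M₂M₃): 43×20 by 20×13 → 43×13, cost 43·20·13 = 11180; ((M₂M₃)M₄): 43×13 by 13×8 → 43×8, cost 43·13·8 = 4472; cumulative 15652; (M₁((M₂M₃)M₄)): 44×43 by 43×8 → 44×8, cost 44·43·8 = 15136; cumulative 30788. Total 30788.
Difference: |40352 − 30788| = 9564.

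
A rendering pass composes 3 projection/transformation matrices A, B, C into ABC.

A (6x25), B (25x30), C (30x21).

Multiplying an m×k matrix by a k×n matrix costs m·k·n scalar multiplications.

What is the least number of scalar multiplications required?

8280

Order (A(BC)): (BC): 25×30 by 30×21 → 25×21, cost 25·30·21 = 15750; (A(BC)): 6×25 by 25×21 → 6×21, cost 6·25·21 = 3150; cumulative 18900. Total 18900.
Order ((AB)C): (AB): 6×25 by 25×30 → 6×30, cost 6·25·30 = 4500; ((AB)C): 6×30 by 30×21 → 6×21, cost 6·30·21 = 3780; cumulative 8280. Total 8280.
Minimum: 8280.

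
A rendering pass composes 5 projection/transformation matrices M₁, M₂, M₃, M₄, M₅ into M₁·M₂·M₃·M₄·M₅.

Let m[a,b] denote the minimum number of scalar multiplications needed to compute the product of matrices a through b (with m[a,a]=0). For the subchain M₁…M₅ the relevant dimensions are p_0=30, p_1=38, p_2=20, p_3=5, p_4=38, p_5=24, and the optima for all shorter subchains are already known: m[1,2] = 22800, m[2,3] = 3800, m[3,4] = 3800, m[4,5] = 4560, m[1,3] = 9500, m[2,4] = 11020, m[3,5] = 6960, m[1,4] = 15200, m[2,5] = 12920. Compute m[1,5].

m[1,5] = min over k∈[1,4] of m[1,k]+m[k+1,5]+p_{0}·p_k·p_{5}.
k=1: 0 + 12920 + 30·38·24 = 40280; k=2: 22800 + 6960 + 30·20·24 = 44160; k=3: 9500 + 4560 + 30·5·24 = 17660; k=4: 15200 + 0 + 30·38·24 = 42560.
Minimum: 17660 at k=3.

17660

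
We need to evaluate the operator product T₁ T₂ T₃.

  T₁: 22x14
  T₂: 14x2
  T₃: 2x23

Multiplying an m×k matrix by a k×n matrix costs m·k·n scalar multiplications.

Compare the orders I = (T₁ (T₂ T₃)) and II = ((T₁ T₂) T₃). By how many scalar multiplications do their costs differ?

Order I = (T₁ (T₂ T₃)): (T₂ T₃): 14×2 by 2×23 → 14×23, cost 14·2·23 = 644; (T₁ (T₂ T₃)): 22×14 by 14×23 → 22×23, cost 22·14·23 = 7084; cumulative 7728. Total 7728.
Order II = ((T₁ T₂) T₃): (T₁ T₂): 22×14 by 14×2 → 22×2, cost 22·14·2 = 616; ((T₁ T₂) T₃): 22×2 by 2×23 → 22×23, cost 22·2·23 = 1012; cumulative 1628. Total 1628.
Difference: |7728 − 1628| = 6100.

6100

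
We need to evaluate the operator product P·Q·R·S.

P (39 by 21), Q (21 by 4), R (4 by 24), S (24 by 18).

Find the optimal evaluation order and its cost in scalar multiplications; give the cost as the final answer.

7812

Adjacent pairs: PQ = 39·21·4 = 3276; QR = 21·4·24 = 2016; RS = 4·24·18 = 1728.
Length 3: P..R: k=1: 0+2016+39·21·24=21672; k=2: 3276+0+39·4·24=7020 → min 7020 | Q..S: k=2: 0+1728+21·4·18=3240; k=3: 2016+0+21·24·18=11088 → min 3240.
Length 4: P..S: k=1: 0+3240+39·21·18=17982; k=2: 3276+1728+39·4·18=7812; k=3: 7020+0+39·24·18=23868 → min 7812.
Optimal parenthesization: ((P·Q)·(R·S)) with cost 7812.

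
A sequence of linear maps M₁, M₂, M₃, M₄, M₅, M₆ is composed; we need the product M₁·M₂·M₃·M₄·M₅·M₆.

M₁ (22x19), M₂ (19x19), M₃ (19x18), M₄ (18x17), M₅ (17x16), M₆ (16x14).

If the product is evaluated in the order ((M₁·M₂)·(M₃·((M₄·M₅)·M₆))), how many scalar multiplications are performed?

27510

(M₁·M₂): 22×19 by 19×19 → 22×19, cost 22·19·19 = 7942
(M₄·M₅): 18×17 by 17×16 → 18×16, cost 18·17·16 = 4896
((M₄·M₅)·M₆): 18×16 by 16×14 → 18×14, cost 18·16·14 = 4032; cumulative 8928
(M₃·((M₄·M₅)·M₆)): 19×18 by 18×14 → 19×14, cost 19·18·14 = 4788; cumulative 13716
((M₁·M₂)·(M₃·((M₄·M₅)·M₆))): 22×19 by 19×14 → 22×14, cost 22·19·14 = 5852; cumulative 27510
Total: 27510 scalar multiplications.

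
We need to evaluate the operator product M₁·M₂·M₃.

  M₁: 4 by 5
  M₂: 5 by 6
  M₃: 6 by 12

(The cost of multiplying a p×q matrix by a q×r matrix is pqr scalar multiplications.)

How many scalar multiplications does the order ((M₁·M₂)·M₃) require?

408

(M₁·M₂): 4×5 by 5×6 → 4×6, cost 4·5·6 = 120
((M₁·M₂)·M₃): 4×6 by 6×12 → 4×12, cost 4·6·12 = 288; cumulative 408
Total: 408 scalar multiplications.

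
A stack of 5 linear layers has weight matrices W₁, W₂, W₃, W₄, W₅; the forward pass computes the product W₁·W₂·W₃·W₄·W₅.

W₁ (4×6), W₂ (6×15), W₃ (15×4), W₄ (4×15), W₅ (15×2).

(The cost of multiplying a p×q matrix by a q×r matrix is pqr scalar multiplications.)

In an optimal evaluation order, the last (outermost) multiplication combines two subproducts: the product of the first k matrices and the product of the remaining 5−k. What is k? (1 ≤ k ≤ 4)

1

Adjacent pairs: W₁W₂ = 4·6·15 = 360; W₂W₃ = 6·15·4 = 360; W₃W₄ = 15·4·15 = 900; W₄W₅ = 4·15·2 = 120.
Length 3: W₁..W₃: k=1: 0+360+4·6·4=456; k=2: 360+0+4·15·4=600 → min 456 | W₂..W₄: k=2: 0+900+6·15·15=2250; k=3: 360+0+6·4·15=720 → min 720 | W₃..W₅: k=3: 0+120+15·4·2=240; k=4: 900+0+15·15·2=1350 → min 240.
Length 4: W₁..W₄: k=1: 0+720+4·6·15=1080; k=2: 360+900+4·15·15=2160; k=3: 456+0+4·4·15=696 → min 696 | W₂..W₅: k=2: 0+240+6·15·2=420; k=3: 360+120+6·4·2=528; k=4: 720+0+6·15·2=900 → min 420.
Top-level splits: k=1: (W₁..W₁)·(W₂..W₅) → 0+420+4·6·2 = 468; k=2: (W₁..W₂)·(W₃..W₅) → 360+240+4·15·2 = 720; k=3: (W₁..W₃)·(W₄..W₅) → 456+120+4·4·2 = 608; k=4: (W₁..W₄)·(W₅..W₅) → 696+0+4·15·2 = 816.
Best split is after W₁, i.e. k = 1.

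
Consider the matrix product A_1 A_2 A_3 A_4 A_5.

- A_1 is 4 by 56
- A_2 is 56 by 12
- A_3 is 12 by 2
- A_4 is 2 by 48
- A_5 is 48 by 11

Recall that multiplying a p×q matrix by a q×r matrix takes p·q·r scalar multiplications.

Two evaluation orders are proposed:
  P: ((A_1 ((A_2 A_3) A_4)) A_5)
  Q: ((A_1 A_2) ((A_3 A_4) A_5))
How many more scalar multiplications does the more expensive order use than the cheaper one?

Order P = ((A_1 ((A_2 A_3) A_4)) A_5): (A_2 A_3): 56×12 by 12×2 → 56×2, cost 56·12·2 = 1344; ((A_2 A_3) A_4): 56×2 by 2×48 → 56×48, cost 56·2·48 = 5376; cumulative 6720; (A_1 ((A_2 A_3) A_4)): 4×56 by 56×48 → 4×48, cost 4·56·48 = 10752; cumulative 17472; ((A_1 ((A_2 A_3) A_4)) A_5): 4×48 by 48×11 → 4×11, cost 4·48·11 = 2112; cumulative 19584. Total 19584.
Order Q = ((A_1 A_2) ((A_3 A_4) A_5)): (A_1 A_2): 4×56 by 56×12 → 4×12, cost 4·56·12 = 2688; (A_3 A_4): 12×2 by 2×48 → 12×48, cost 12·2·48 = 1152; ((A_3 A_4) A_5): 12×48 by 48×11 → 12×11, cost 12·48·11 = 6336; cumulative 7488; ((A_1 A_2) ((A_3 A_4) A_5)): 4×12 by 12×11 → 4×11, cost 4·12·11 = 528; cumulative 10704. Total 10704.
Difference: |19584 − 10704| = 8880.

8880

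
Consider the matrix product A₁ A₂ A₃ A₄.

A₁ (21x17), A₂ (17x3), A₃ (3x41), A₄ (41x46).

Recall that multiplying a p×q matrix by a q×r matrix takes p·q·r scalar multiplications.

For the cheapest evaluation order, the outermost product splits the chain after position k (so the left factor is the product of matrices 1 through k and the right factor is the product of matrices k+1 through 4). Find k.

Adjacent pairs: A₁A₂ = 21·17·3 = 1071; A₂A₃ = 17·3·41 = 2091; A₃A₄ = 3·41·46 = 5658.
Length 3: A₁..A₃: k=1: 0+2091+21·17·41=16728; k=2: 1071+0+21·3·41=3654 → min 3654 | A₂..A₄: k=2: 0+5658+17·3·46=8004; k=3: 2091+0+17·41·46=34153 → min 8004.
Top-level splits: k=1: (A₁..A₁)·(A₂..A₄) → 0+8004+21·17·46 = 24426; k=2: (A₁..A₂)·(A₃..A₄) → 1071+5658+21·3·46 = 9627; k=3: (A₁..A₃)·(A₄..A₄) → 3654+0+21·41·46 = 43260.
Best split is after A₂, i.e. k = 2.

2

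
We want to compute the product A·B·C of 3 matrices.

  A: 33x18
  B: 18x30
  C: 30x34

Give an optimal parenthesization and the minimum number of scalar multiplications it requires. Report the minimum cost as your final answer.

(A·(B·C)): cost 38556.
((A·B)·C): cost 51480.
Optimal: (A·(B·C)) with cost 38556.

38556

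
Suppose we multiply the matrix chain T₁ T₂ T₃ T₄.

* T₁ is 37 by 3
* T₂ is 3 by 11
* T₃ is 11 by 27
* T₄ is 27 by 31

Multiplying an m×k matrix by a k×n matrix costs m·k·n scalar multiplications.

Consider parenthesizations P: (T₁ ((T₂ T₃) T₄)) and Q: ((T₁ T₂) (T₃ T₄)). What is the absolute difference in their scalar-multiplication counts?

16202

Order P = (T₁ ((T₂ T₃) T₄)): (T₂ T₃): 3×11 by 11×27 → 3×27, cost 3·11·27 = 891; ((T₂ T₃) T₄): 3×27 by 27×31 → 3×31, cost 3·27·31 = 2511; cumulative 3402; (T₁ ((T₂ T₃) T₄)): 37×3 by 3×31 → 37×31, cost 37·3·31 = 3441; cumulative 6843. Total 6843.
Order Q = ((T₁ T₂) (T₃ T₄)): (T₁ T₂): 37×3 by 3×11 → 37×11, cost 37·3·11 = 1221; (T₃ T₄): 11×27 by 27×31 → 11×31, cost 11·27·31 = 9207; ((T₁ T₂) (T₃ T₄)): 37×11 by 11×31 → 37×31, cost 37·11·31 = 12617; cumulative 23045. Total 23045.
Difference: |6843 − 23045| = 16202.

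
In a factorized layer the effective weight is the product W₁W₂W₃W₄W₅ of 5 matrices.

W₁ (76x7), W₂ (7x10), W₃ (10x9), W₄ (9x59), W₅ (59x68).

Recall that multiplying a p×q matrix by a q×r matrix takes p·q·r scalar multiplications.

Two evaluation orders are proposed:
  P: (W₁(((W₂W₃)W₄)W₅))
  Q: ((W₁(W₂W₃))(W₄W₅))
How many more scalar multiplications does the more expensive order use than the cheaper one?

19431

Order P = (W₁(((W₂W₃)W₄)W₅)): (W₂W₃): 7×10 by 10×9 → 7×9, cost 7·10·9 = 630; ((W₂W₃)W₄): 7×9 by 9×59 → 7×59, cost 7·9·59 = 3717; cumulative 4347; (((W₂W₃)W₄)W₅): 7×59 by 59×68 → 7×68, cost 7·59·68 = 28084; cumulative 32431; (W₁(((W₂W₃)W₄)W₅)): 76×7 by 7×68 → 76×68, cost 76·7·68 = 36176; cumulative 68607. Total 68607.
Order Q = ((W₁(W₂W₃))(W₄W₅)): (W₂W₃): 7×10 by 10×9 → 7×9, cost 7·10·9 = 630; (W₁(W₂W₃)): 76×7 by 7×9 → 76×9, cost 76·7·9 = 4788; cumulative 5418; (W₄W₅): 9×59 by 59×68 → 9×68, cost 9·59·68 = 36108; ((W₁(W₂W₃))(W₄W₅)): 76×9 by 9×68 → 76×68, cost 76·9·68 = 46512; cumulative 88038. Total 88038.
Difference: |68607 − 88038| = 19431.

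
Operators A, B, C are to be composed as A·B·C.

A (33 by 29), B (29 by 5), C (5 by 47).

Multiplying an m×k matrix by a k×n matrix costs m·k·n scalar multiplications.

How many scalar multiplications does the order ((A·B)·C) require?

(A·B): 33×29 by 29×5 → 33×5, cost 33·29·5 = 4785
((A·B)·C): 33×5 by 5×47 → 33×47, cost 33·5·47 = 7755; cumulative 12540
Total: 12540 scalar multiplications.

12540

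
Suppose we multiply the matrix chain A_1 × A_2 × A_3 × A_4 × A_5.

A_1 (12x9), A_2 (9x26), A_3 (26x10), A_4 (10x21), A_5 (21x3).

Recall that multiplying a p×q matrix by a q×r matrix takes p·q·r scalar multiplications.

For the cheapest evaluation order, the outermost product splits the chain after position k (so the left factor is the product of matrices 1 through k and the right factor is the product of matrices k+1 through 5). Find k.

1

Adjacent pairs: A_1A_2 = 12·9·26 = 2808; A_2A_3 = 9·26·10 = 2340; A_3A_4 = 26·10·21 = 5460; A_4A_5 = 10·21·3 = 630.
Length 3: A_1..A_3: k=1: 0+2340+12·9·10=3420; k=2: 2808+0+12·26·10=5928 → min 3420 | A_2..A_4: k=2: 0+5460+9·26·21=10374; k=3: 2340+0+9·10·21=4230 → min 4230 | A_3..A_5: k=3: 0+630+26·10·3=1410; k=4: 5460+0+26·21·3=7098 → min 1410.
Length 4: A_1..A_4: k=1: 0+4230+12·9·21=6498; k=2: 2808+5460+12·26·21=14820; k=3: 3420+0+12·10·21=5940 → min 5940 | A_2..A_5: k=2: 0+1410+9·26·3=2112; k=3: 2340+630+9·10·3=3240; k=4: 4230+0+9·21·3=4797 → min 2112.
Top-level splits: k=1: (A_1..A_1)·(A_2..A_5) → 0+2112+12·9·3 = 2436; k=2: (A_1..A_2)·(A_3..A_5) → 2808+1410+12·26·3 = 5154; k=3: (A_1..A_3)·(A_4..A_5) → 3420+630+12·10·3 = 4410; k=4: (A_1..A_4)·(A_5..A_5) → 5940+0+12·21·3 = 6696.
Best split is after A_1, i.e. k = 1.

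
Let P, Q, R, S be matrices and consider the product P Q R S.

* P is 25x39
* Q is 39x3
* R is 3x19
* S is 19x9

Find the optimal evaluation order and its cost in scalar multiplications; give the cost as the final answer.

4113

Adjacent pairs: PQ = 25·39·3 = 2925; QR = 39·3·19 = 2223; RS = 3·19·9 = 513.
Length 3: P..R: k=1: 0+2223+25·39·19=20748; k=2: 2925+0+25·3·19=4350 → min 4350 | Q..S: k=2: 0+513+39·3·9=1566; k=3: 2223+0+39·19·9=8892 → min 1566.
Length 4: P..S: k=1: 0+1566+25·39·9=10341; k=2: 2925+513+25·3·9=4113; k=3: 4350+0+25·19·9=8625 → min 4113.
Optimal parenthesization: ((P Q) (R S)) with cost 4113.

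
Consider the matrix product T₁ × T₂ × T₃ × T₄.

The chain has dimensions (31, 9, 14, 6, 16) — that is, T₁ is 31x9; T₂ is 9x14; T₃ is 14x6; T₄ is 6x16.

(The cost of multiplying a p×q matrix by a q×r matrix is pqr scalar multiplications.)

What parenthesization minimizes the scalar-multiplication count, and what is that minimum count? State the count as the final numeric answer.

5406

Adjacent pairs: T₁T₂ = 31·9·14 = 3906; T₂T₃ = 9·14·6 = 756; T₃T₄ = 14·6·16 = 1344.
Length 3: T₁..T₃: k=1: 0+756+31·9·6=2430; k=2: 3906+0+31·14·6=6510 → min 2430 | T₂..T₄: k=2: 0+1344+9·14·16=3360; k=3: 756+0+9·6·16=1620 → min 1620.
Length 4: T₁..T₄: k=1: 0+1620+31·9·16=6084; k=2: 3906+1344+31·14·16=12194; k=3: 2430+0+31·6·16=5406 → min 5406.
Optimal parenthesization: ((T₁ × (T₂ × T₃)) × T₄) with cost 5406.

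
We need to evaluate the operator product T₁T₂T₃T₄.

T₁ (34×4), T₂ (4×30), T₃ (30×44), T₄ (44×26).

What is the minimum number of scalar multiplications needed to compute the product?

13392

Adjacent pairs: T₁T₂ = 34·4·30 = 4080; T₂T₃ = 4·30·44 = 5280; T₃T₄ = 30·44·26 = 34320.
Length 3: T₁..T₃: k=1: 0+5280+34·4·44=11264; k=2: 4080+0+34·30·44=48960 → min 11264 | T₂..T₄: k=2: 0+34320+4·30·26=37440; k=3: 5280+0+4·44·26=9856 → min 9856.
Length 4: T₁..T₄: k=1: 0+9856+34·4·26=13392; k=2: 4080+34320+34·30·26=64920; k=3: 11264+0+34·44·26=50160 → min 13392.
Optimal order: (T₁((T₂T₃)T₄)) with cost 13392.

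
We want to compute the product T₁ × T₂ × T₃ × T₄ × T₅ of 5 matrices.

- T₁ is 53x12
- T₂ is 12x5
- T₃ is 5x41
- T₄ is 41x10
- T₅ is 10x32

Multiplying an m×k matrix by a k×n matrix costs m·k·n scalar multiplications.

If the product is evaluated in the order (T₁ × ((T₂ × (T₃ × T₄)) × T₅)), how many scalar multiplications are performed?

(T₃ × T₄): 5×41 by 41×10 → 5×10, cost 5·41·10 = 2050
(T₂ × (T₃ × T₄)): 12×5 by 5×10 → 12×10, cost 12·5·10 = 600; cumulative 2650
((T₂ × (T₃ × T₄)) × T₅): 12×10 by 10×32 → 12×32, cost 12·10·32 = 3840; cumulative 6490
(T₁ × ((T₂ × (T₃ × T₄)) × T₅)): 53×12 by 12×32 → 53×32, cost 53·12·32 = 20352; cumulative 26842
Total: 26842 scalar multiplications.

26842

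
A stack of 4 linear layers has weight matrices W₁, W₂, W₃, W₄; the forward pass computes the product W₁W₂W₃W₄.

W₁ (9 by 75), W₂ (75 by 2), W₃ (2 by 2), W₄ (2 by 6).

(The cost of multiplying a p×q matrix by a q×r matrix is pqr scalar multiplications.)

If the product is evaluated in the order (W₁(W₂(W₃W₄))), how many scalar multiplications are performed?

(W₃W₄): 2×2 by 2×6 → 2×6, cost 2·2·6 = 24
(W₂(W₃W₄)): 75×2 by 2×6 → 75×6, cost 75·2·6 = 900; cumulative 924
(W₁(W₂(W₃W₄))): 9×75 by 75×6 → 9×6, cost 9·75·6 = 4050; cumulative 4974
Total: 4974 scalar multiplications.

4974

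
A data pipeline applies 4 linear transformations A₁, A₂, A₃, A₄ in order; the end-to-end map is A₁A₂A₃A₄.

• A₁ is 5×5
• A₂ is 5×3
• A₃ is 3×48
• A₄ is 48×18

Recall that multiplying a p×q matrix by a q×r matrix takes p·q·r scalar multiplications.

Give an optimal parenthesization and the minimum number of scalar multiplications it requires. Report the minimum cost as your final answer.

2937

Adjacent pairs: A₁A₂ = 5·5·3 = 75; A₂A₃ = 5·3·48 = 720; A₃A₄ = 3·48·18 = 2592.
Length 3: A₁..A₃: k=1: 0+720+5·5·48=1920; k=2: 75+0+5·3·48=795 → min 795 | A₂..A₄: k=2: 0+2592+5·3·18=2862; k=3: 720+0+5·48·18=5040 → min 2862.
Length 4: A₁..A₄: k=1: 0+2862+5·5·18=3312; k=2: 75+2592+5·3·18=2937; k=3: 795+0+5·48·18=5115 → min 2937.
Optimal parenthesization: ((A₁A₂)(A₃A₄)) with cost 2937.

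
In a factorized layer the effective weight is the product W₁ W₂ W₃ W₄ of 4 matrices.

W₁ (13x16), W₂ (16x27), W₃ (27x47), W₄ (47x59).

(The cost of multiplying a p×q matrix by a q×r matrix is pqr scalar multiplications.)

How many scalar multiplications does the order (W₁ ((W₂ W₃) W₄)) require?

76944

(W₂ W₃): 16×27 by 27×47 → 16×47, cost 16·27·47 = 20304
((W₂ W₃) W₄): 16×47 by 47×59 → 16×59, cost 16·47·59 = 44368; cumulative 64672
(W₁ ((W₂ W₃) W₄)): 13×16 by 16×59 → 13×59, cost 13·16·59 = 12272; cumulative 76944
Total: 76944 scalar multiplications.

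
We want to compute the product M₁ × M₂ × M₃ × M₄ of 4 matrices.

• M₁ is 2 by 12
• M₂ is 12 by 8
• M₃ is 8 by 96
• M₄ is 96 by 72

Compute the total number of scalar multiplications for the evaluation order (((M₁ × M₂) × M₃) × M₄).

(M₁ × M₂): 2×12 by 12×8 → 2×8, cost 2·12·8 = 192
((M₁ × M₂) × M₃): 2×8 by 8×96 → 2×96, cost 2·8·96 = 1536; cumulative 1728
(((M₁ × M₂) × M₃) × M₄): 2×96 by 96×72 → 2×72, cost 2·96·72 = 13824; cumulative 15552
Total: 15552 scalar multiplications.

15552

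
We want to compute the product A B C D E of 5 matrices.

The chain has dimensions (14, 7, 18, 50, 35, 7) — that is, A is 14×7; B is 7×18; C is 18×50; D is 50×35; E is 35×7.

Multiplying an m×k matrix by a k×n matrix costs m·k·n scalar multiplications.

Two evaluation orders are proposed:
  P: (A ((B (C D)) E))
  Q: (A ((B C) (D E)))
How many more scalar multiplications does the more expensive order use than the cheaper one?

16625

Order P = (A ((B (C D)) E)): (C D): 18×50 by 50×35 → 18×35, cost 18·50·35 = 31500; (B (C D)): 7×18 by 18×35 → 7×35, cost 7·18·35 = 4410; cumulative 35910; ((B (C D)) E): 7×35 by 35×7 → 7×7, cost 7·35·7 = 1715; cumulative 37625; (A ((B (C D)) E)): 14×7 by 7×7 → 14×7, cost 14·7·7 = 686; cumulative 38311. Total 38311.
Order Q = (A ((B C) (D E))): (B C): 7×18 by 18×50 → 7×50, cost 7·18·50 = 6300; (D E): 50×35 by 35×7 → 50×7, cost 50·35·7 = 12250; ((B C) (D E)): 7×50 by 50×7 → 7×7, cost 7·50·7 = 2450; cumulative 21000; (A ((B C) (D E))): 14×7 by 7×7 → 14×7, cost 14·7·7 = 686; cumulative 21686. Total 21686.
Difference: |38311 − 21686| = 16625.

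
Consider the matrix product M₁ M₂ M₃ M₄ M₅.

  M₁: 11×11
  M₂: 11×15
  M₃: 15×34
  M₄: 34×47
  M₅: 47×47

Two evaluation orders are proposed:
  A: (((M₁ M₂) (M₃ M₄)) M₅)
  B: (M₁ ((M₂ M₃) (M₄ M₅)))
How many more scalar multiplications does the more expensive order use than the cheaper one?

46142

Order A = (((M₁ M₂) (M₃ M₄)) M₅): (M₁ M₂): 11×11 by 11×15 → 11×15, cost 11·11·15 = 1815; (M₃ M₄): 15×34 by 34×47 → 15×47, cost 15·34·47 = 23970; ((M₁ M₂) (M₃ M₄)): 11×15 by 15×47 → 11×47, cost 11·15·47 = 7755; cumulative 33540; (((M₁ M₂) (M₃ M₄)) M₅): 11×47 by 47×47 → 11×47, cost 11·47·47 = 24299; cumulative 57839. Total 57839.
Order B = (M₁ ((M₂ M₃) (M₄ M₅))): (M₂ M₃): 11×15 by 15×34 → 11×34, cost 11·15·34 = 5610; (M₄ M₅): 34×47 by 47×47 → 34×47, cost 34·47·47 = 75106; ((M₂ M₃) (M₄ M₅)): 11×34 by 34×47 → 11×47, cost 11·34·47 = 17578; cumulative 98294; (M₁ ((M₂ M₃) (M₄ M₅))): 11×11 by 11×47 → 11×47, cost 11·11·47 = 5687; cumulative 103981. Total 103981.
Difference: |57839 − 103981| = 46142.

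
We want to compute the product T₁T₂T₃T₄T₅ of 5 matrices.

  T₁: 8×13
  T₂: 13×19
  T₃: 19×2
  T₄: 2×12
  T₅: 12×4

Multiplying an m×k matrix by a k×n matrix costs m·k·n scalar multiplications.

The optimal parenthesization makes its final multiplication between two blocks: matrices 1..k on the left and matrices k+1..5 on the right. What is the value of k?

Adjacent pairs: T₁T₂ = 8·13·19 = 1976; T₂T₃ = 13·19·2 = 494; T₃T₄ = 19·2·12 = 456; T₄T₅ = 2·12·4 = 96.
Length 3: T₁..T₃: k=1: 0+494+8·13·2=702; k=2: 1976+0+8·19·2=2280 → min 702 | T₂..T₄: k=2: 0+456+13·19·12=3420; k=3: 494+0+13·2·12=806 → min 806 | T₃..T₅: k=3: 0+96+19·2·4=248; k=4: 456+0+19·12·4=1368 → min 248.
Length 4: T₁..T₄: k=1: 0+806+8·13·12=2054; k=2: 1976+456+8·19·12=4256; k=3: 702+0+8·2·12=894 → min 894 | T₂..T₅: k=2: 0+248+13·19·4=1236; k=3: 494+96+13·2·4=694; k=4: 806+0+13·12·4=1430 → min 694.
Top-level splits: k=1: (T₁..T₁)·(T₂..T₅) → 0+694+8·13·4 = 1110; k=2: (T₁..T₂)·(T₃..T₅) → 1976+248+8·19·4 = 2832; k=3: (T₁..T₃)·(T₄..T₅) → 702+96+8·2·4 = 862; k=4: (T₁..T₄)·(T₅..T₅) → 894+0+8·12·4 = 1278.
Best split is after T₃, i.e. k = 3.

3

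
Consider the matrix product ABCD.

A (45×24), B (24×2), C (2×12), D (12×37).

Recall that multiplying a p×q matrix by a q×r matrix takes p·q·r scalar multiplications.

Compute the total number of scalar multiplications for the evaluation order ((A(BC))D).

(BC): 24×2 by 2×12 → 24×12, cost 24·2·12 = 576
(A(BC)): 45×24 by 24×12 → 45×12, cost 45·24·12 = 12960; cumulative 13536
((A(BC))D): 45×12 by 12×37 → 45×37, cost 45·12·37 = 19980; cumulative 33516
Total: 33516 scalar multiplications.

33516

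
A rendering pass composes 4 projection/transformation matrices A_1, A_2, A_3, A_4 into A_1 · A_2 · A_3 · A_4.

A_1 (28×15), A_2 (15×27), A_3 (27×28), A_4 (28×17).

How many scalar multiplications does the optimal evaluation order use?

25620

Adjacent pairs: A_1A_2 = 28·15·27 = 11340; A_2A_3 = 15·27·28 = 11340; A_3A_4 = 27·28·17 = 12852.
Length 3: A_1..A_3: k=1: 0+11340+28·15·28=23100; k=2: 11340+0+28·27·28=32508 → min 23100 | A_2..A_4: k=2: 0+12852+15·27·17=19737; k=3: 11340+0+15·28·17=18480 → min 18480.
Length 4: A_1..A_4: k=1: 0+18480+28·15·17=25620; k=2: 11340+12852+28·27·17=37044; k=3: 23100+0+28·28·17=36428 → min 25620.
Optimal order: (A_1 · ((A_2 · A_3) · A_4)) with cost 25620.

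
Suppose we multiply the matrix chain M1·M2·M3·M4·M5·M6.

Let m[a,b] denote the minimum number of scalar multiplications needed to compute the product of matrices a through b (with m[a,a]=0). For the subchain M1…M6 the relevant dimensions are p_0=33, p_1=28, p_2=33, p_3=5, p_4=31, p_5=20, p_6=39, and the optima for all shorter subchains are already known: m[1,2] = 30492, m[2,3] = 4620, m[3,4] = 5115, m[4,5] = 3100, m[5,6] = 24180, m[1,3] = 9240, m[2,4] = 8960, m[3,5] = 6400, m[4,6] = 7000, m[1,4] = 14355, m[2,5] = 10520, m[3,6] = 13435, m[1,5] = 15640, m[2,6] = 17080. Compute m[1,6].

22675

m[1,6] = min over k∈[1,5] of m[1,k]+m[k+1,6]+p_{0}·p_k·p_{6}.
k=1: 0 + 17080 + 33·28·39 = 53116; k=2: 30492 + 13435 + 33·33·39 = 86398; k=3: 9240 + 7000 + 33·5·39 = 22675; k=4: 14355 + 24180 + 33·31·39 = 78432; k=5: 15640 + 0 + 33·20·39 = 41380.
Minimum: 22675 at k=3.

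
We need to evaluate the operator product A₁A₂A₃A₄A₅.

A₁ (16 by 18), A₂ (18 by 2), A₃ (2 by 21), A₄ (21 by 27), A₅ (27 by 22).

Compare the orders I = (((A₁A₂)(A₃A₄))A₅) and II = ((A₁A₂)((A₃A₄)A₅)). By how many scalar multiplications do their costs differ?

8476

Order I = (((A₁A₂)(A₃A₄))A₅): (A₁A₂): 16×18 by 18×2 → 16×2, cost 16·18·2 = 576; (A₃A₄): 2×21 by 21×27 → 2×27, cost 2·21·27 = 1134; ((A₁A₂)(A₃A₄)): 16×2 by 2×27 → 16×27, cost 16·2·27 = 864; cumulative 2574; (((A₁A₂)(A₃A₄))A₅): 16×27 by 27×22 → 16×22, cost 16·27·22 = 9504; cumulative 12078. Total 12078.
Order II = ((A₁A₂)((A₃A₄)A₅)): (A₁A₂): 16×18 by 18×2 → 16×2, cost 16·18·2 = 576; (A₃A₄): 2×21 by 21×27 → 2×27, cost 2·21·27 = 1134; ((A₃A₄)A₅): 2×27 by 27×22 → 2×22, cost 2·27·22 = 1188; cumulative 2322; ((A₁A₂)((A₃A₄)A₅)): 16×2 by 2×22 → 16×22, cost 16·2·22 = 704; cumulative 3602. Total 3602.
Difference: |12078 − 3602| = 8476.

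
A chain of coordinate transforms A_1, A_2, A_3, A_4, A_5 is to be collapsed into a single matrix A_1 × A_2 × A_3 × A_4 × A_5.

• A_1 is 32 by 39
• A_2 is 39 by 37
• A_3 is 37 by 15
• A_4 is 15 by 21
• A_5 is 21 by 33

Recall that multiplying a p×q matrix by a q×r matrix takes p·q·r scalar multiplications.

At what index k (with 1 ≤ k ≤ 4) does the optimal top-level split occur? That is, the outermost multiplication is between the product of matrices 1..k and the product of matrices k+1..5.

3

Adjacent pairs: A_1A_2 = 32·39·37 = 46176; A_2A_3 = 39·37·15 = 21645; A_3A_4 = 37·15·21 = 11655; A_4A_5 = 15·21·33 = 10395.
Length 3: A_1..A_3: k=1: 0+21645+32·39·15=40365; k=2: 46176+0+32·37·15=63936 → min 40365 | A_2..A_4: k=2: 0+11655+39·37·21=41958; k=3: 21645+0+39·15·21=33930 → min 33930 | A_3..A_5: k=3: 0+10395+37·15·33=28710; k=4: 11655+0+37·21·33=37296 → min 28710.
Length 4: A_1..A_4: k=1: 0+33930+32·39·21=60138; k=2: 46176+11655+32·37·21=82695; k=3: 40365+0+32·15·21=50445 → min 50445 | A_2..A_5: k=2: 0+28710+39·37·33=76329; k=3: 21645+10395+39·15·33=51345; k=4: 33930+0+39·21·33=60957 → min 51345.
Top-level splits: k=1: (A_1..A_1)·(A_2..A_5) → 0+51345+32·39·33 = 92529; k=2: (A_1..A_2)·(A_3..A_5) → 46176+28710+32·37·33 = 113958; k=3: (A_1..A_3)·(A_4..A_5) → 40365+10395+32·15·33 = 66600; k=4: (A_1..A_4)·(A_5..A_5) → 50445+0+32·21·33 = 72621.
Best split is after A_3, i.e. k = 3.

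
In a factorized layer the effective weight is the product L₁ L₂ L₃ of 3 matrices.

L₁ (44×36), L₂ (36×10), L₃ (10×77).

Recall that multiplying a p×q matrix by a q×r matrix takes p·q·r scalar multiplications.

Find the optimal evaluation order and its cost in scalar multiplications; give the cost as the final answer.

49720

(L₁ (L₂ L₃)): cost 149688.
((L₁ L₂) L₃): cost 49720.
Optimal: ((L₁ L₂) L₃) with cost 49720.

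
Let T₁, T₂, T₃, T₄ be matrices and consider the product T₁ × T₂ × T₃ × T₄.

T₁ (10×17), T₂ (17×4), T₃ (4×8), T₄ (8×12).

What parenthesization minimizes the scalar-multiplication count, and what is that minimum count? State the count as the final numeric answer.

Adjacent pairs: T₁T₂ = 10·17·4 = 680; T₂T₃ = 17·4·8 = 544; T₃T₄ = 4·8·12 = 384.
Length 3: T₁..T₃: k=1: 0+544+10·17·8=1904; k=2: 680+0+10·4·8=1000 → min 1000 | T₂..T₄: k=2: 0+384+17·4·12=1200; k=3: 544+0+17·8·12=2176 → min 1200.
Length 4: T₁..T₄: k=1: 0+1200+10·17·12=3240; k=2: 680+384+10·4·12=1544; k=3: 1000+0+10·8·12=1960 → min 1544.
Optimal parenthesization: ((T₁ × T₂) × (T₃ × T₄)) with cost 1544.

1544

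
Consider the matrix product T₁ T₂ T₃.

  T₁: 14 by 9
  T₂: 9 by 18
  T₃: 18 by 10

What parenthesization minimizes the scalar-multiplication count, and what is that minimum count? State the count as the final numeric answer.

(T₁ (T₂ T₃)): cost 2880.
((T₁ T₂) T₃): cost 4788.
Optimal: (T₁ (T₂ T₃)) with cost 2880.

2880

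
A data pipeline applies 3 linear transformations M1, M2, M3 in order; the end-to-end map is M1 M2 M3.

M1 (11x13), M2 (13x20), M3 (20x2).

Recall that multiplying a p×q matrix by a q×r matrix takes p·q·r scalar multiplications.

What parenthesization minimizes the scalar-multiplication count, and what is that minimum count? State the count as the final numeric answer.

(M1 (M2 M3)): cost 806.
((M1 M2) M3): cost 3300.
Optimal: (M1 (M2 M3)) with cost 806.

806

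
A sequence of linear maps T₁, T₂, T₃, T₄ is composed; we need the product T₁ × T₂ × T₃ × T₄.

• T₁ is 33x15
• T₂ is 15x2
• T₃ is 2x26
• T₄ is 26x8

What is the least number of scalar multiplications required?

1934

Adjacent pairs: T₁T₂ = 33·15·2 = 990; T₂T₃ = 15·2·26 = 780; T₃T₄ = 2·26·8 = 416.
Length 3: T₁..T₃: k=1: 0+780+33·15·26=13650; k=2: 990+0+33·2·26=2706 → min 2706 | T₂..T₄: k=2: 0+416+15·2·8=656; k=3: 780+0+15·26·8=3900 → min 656.
Length 4: T₁..T₄: k=1: 0+656+33·15·8=4616; k=2: 990+416+33·2·8=1934; k=3: 2706+0+33·26·8=9570 → min 1934.
Optimal order: ((T₁ × T₂) × (T₃ × T₄)) with cost 1934.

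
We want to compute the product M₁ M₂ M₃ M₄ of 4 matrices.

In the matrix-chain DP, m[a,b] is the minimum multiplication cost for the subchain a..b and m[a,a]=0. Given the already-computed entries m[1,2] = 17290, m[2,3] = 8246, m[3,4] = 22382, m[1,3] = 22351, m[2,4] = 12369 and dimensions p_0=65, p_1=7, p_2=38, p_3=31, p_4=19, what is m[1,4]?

m[1,4] = min over k∈[1,3] of m[1,k]+m[k+1,4]+p_{0}·p_k·p_{4}.
k=1: 0 + 12369 + 65·7·19 = 21014; k=2: 17290 + 22382 + 65·38·19 = 86602; k=3: 22351 + 0 + 65·31·19 = 60636.
Minimum: 21014 at k=1.

21014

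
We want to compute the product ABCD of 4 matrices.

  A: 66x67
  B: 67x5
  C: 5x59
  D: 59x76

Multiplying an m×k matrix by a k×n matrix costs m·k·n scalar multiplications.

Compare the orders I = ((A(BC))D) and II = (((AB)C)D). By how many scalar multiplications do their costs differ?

239083

Order I = ((A(BC))D): (BC): 67×5 by 5×59 → 67×59, cost 67·5·59 = 19765; (A(BC)): 66×67 by 67×59 → 66×59, cost 66·67·59 = 260898; cumulative 280663; ((A(BC))D): 66×59 by 59×76 → 66×76, cost 66·59·76 = 295944; cumulative 576607. Total 576607.
Order II = (((AB)C)D): (AB): 66×67 by 67×5 → 66×5, cost 66·67·5 = 22110; ((AB)C): 66×5 by 5×59 → 66×59, cost 66·5·59 = 19470; cumulative 41580; (((AB)C)D): 66×59 by 59×76 → 66×76, cost 66·59·76 = 295944; cumulative 337524. Total 337524.
Difference: |576607 − 337524| = 239083.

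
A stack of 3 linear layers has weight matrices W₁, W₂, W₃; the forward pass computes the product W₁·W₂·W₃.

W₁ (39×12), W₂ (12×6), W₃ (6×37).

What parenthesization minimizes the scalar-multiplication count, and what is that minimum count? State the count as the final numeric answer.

11466

(W₁·(W₂·W₃)): cost 19980.
((W₁·W₂)·W₃): cost 11466.
Optimal: ((W₁·W₂)·W₃) with cost 11466.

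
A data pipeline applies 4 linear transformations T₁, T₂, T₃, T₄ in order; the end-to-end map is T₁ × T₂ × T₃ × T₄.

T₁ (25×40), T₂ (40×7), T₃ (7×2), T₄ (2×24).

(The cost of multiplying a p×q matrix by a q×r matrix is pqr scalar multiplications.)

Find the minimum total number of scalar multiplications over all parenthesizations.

Adjacent pairs: T₁T₂ = 25·40·7 = 7000; T₂T₃ = 40·7·2 = 560; T₃T₄ = 7·2·24 = 336.
Length 3: T₁..T₃: k=1: 0+560+25·40·2=2560; k=2: 7000+0+25·7·2=7350 → min 2560 | T₂..T₄: k=2: 0+336+40·7·24=7056; k=3: 560+0+40·2·24=2480 → min 2480.
Length 4: T₁..T₄: k=1: 0+2480+25·40·24=26480; k=2: 7000+336+25·7·24=11536; k=3: 2560+0+25·2·24=3760 → min 3760.
Optimal order: ((T₁ × (T₂ × T₃)) × T₄) with cost 3760.

3760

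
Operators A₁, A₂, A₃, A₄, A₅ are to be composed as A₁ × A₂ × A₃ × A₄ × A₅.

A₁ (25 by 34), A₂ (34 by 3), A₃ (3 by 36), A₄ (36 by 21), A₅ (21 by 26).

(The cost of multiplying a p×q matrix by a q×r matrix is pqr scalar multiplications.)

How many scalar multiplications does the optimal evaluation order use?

8406

Adjacent pairs: A₁A₂ = 25·34·3 = 2550; A₂A₃ = 34·3·36 = 3672; A₃A₄ = 3·36·21 = 2268; A₄A₅ = 36·21·26 = 19656.
Length 3: A₁..A₃: k=1: 0+3672+25·34·36=34272; k=2: 2550+0+25·3·36=5250 → min 5250 | A₂..A₄: k=2: 0+2268+34·3·21=4410; k=3: 3672+0+34·36·21=29376 → min 4410 | A₃..A₅: k=3: 0+19656+3·36·26=22464; k=4: 2268+0+3·21·26=3906 → min 3906.
Length 4: A₁..A₄: k=1: 0+4410+25·34·21=22260; k=2: 2550+2268+25·3·21=6393; k=3: 5250+0+25·36·21=24150 → min 6393 | A₂..A₅: k=2: 0+3906+34·3·26=6558; k=3: 3672+19656+34·36·26=55152; k=4: 4410+0+34·21·26=22974 → min 6558.
Length 5: A₁..A₅: k=1: 0+6558+25·34·26=28658; k=2: 2550+3906+25·3·26=8406; k=3: 5250+19656+25·36·26=48306; k=4: 6393+0+25·21·26=20043 → min 8406.
Optimal order: ((A₁ × A₂) × ((A₃ × A₄) × A₅)) with cost 8406.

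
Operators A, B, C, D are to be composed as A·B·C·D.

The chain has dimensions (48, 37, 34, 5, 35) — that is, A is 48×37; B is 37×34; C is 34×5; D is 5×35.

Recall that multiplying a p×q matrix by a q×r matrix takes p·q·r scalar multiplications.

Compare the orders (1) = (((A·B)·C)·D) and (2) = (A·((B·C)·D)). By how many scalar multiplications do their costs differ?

Order (1) = (((A·B)·C)·D): (A·B): 48×37 by 37×34 → 48×34, cost 48·37·34 = 60384; ((A·B)·C): 48×34 by 34×5 → 48×5, cost 48·34·5 = 8160; cumulative 68544; (((A·B)·C)·D): 48×5 by 5×35 → 48×35, cost 48·5·35 = 8400; cumulative 76944. Total 76944.
Order (2) = (A·((B·C)·D)): (B·C): 37×34 by 34×5 → 37×5, cost 37·34·5 = 6290; ((B·C)·D): 37×5 by 5×35 → 37×35, cost 37·5·35 = 6475; cumulative 12765; (A·((B·C)·D)): 48×37 by 37×35 → 48×35, cost 48·37·35 = 62160; cumulative 74925. Total 74925.
Difference: |76944 − 74925| = 2019.

2019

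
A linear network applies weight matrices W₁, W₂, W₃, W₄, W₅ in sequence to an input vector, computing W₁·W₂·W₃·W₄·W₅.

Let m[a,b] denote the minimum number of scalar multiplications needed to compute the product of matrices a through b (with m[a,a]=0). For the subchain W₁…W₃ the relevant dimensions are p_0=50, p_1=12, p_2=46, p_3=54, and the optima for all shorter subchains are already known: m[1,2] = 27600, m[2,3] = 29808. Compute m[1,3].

62208

m[1,3] = min over k∈[1,2] of m[1,k]+m[k+1,3]+p_{0}·p_k·p_{3}.
k=1: 0 + 29808 + 50·12·54 = 62208; k=2: 27600 + 0 + 50·46·54 = 151800.
Minimum: 62208 at k=1.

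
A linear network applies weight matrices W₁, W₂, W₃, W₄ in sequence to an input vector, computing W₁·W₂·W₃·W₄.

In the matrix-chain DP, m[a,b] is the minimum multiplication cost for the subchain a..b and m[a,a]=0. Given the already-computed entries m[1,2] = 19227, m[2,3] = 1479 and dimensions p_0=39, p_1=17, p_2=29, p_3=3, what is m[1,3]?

m[1,3] = min over k∈[1,2] of m[1,k]+m[k+1,3]+p_{0}·p_k·p_{3}.
k=1: 0 + 1479 + 39·17·3 = 3468; k=2: 19227 + 0 + 39·29·3 = 22620.
Minimum: 3468 at k=1.

3468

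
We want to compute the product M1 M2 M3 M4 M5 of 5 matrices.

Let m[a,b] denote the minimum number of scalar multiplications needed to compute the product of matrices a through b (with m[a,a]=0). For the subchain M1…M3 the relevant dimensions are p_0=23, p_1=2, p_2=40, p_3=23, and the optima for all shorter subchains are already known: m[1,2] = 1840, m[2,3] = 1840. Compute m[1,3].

2898

m[1,3] = min over k∈[1,2] of m[1,k]+m[k+1,3]+p_{0}·p_k·p_{3}.
k=1: 0 + 1840 + 23·2·23 = 2898; k=2: 1840 + 0 + 23·40·23 = 23000.
Minimum: 2898 at k=1.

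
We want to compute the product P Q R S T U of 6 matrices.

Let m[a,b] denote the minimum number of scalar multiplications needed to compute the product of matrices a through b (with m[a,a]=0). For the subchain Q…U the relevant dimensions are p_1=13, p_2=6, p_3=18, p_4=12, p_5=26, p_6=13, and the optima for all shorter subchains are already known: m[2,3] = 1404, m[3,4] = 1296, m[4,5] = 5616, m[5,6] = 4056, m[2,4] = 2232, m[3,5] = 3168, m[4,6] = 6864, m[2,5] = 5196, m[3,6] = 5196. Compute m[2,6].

m[2,6] = min over k∈[2,5] of m[2,k]+m[k+1,6]+p_{1}·p_k·p_{6}.
k=2: 0 + 5196 + 13·6·13 = 6210; k=3: 1404 + 6864 + 13·18·13 = 11310; k=4: 2232 + 4056 + 13·12·13 = 8316; k=5: 5196 + 0 + 13·26·13 = 9590.
Minimum: 6210 at k=2.

6210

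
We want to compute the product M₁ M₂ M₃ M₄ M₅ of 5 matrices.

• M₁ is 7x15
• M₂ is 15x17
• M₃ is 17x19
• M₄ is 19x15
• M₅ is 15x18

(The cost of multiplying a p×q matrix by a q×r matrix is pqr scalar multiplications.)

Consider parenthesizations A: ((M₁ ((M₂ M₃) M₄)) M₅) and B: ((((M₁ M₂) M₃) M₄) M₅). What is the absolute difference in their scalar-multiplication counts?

Order A = ((M₁ ((M₂ M₃) M₄)) M₅): (M₂ M₃): 15×17 by 17×19 → 15×19, cost 15·17·19 = 4845; ((M₂ M₃) M₄): 15×19 by 19×15 → 15×15, cost 15·19·15 = 4275; cumulative 9120; (M₁ ((M₂ M₃) M₄)): 7×15 by 15×15 → 7×15, cost 7·15·15 = 1575; cumulative 10695; ((M₁ ((M₂ M₃) M₄)) M₅): 7×15 by 15×18 → 7×18, cost 7·15·18 = 1890; cumulative 12585. Total 12585.
Order B = ((((M₁ M₂) M₃) M₄) M₅): (M₁ M₂): 7×15 by 15×17 → 7×17, cost 7·15·17 = 1785; ((M₁ M₂) M₃): 7×17 by 17×19 → 7×19, cost 7·17·19 = 2261; cumulative 4046; (((M₁ M₂) M₃) M₄): 7×19 by 19×15 → 7×15, cost 7·19·15 = 1995; cumulative 6041; ((((M₁ M₂) M₃) M₄) M₅): 7×15 by 15×18 → 7×18, cost 7·15·18 = 1890; cumulative 7931. Total 7931.
Difference: |12585 − 7931| = 4654.

4654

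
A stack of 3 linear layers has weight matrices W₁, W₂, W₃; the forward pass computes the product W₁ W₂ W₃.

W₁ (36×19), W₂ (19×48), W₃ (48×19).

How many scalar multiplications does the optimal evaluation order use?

Order (W₁ (W₂ W₃)): (W₂ W₃): 19×48 by 48×19 → 19×19, cost 19·48·19 = 17328; (W₁ (W₂ W₃)): 36×19 by 19×19 → 36×19, cost 36·19·19 = 12996; cumulative 30324. Total 30324.
Order ((W₁ W₂) W₃): (W₁ W₂): 36×19 by 19×48 → 36×48, cost 36·19·48 = 32832; ((W₁ W₂) W₃): 36×48 by 48×19 → 36×19, cost 36·48·19 = 32832; cumulative 65664. Total 65664.
Minimum: 30324.

30324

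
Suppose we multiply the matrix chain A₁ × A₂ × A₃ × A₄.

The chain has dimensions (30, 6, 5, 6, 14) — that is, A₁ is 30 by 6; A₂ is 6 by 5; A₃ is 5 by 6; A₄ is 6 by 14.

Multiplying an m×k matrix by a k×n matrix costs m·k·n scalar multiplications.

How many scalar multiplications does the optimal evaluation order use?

Adjacent pairs: A₁A₂ = 30·6·5 = 900; A₂A₃ = 6·5·6 = 180; A₃A₄ = 5·6·14 = 420.
Length 3: A₁..A₃: k=1: 0+180+30·6·6=1260; k=2: 900+0+30·5·6=1800 → min 1260 | A₂..A₄: k=2: 0+420+6·5·14=840; k=3: 180+0+6·6·14=684 → min 684.
Length 4: A₁..A₄: k=1: 0+684+30·6·14=3204; k=2: 900+420+30·5·14=3420; k=3: 1260+0+30·6·14=3780 → min 3204.
Optimal order: (A₁ × ((A₂ × A₃) × A₄)) with cost 3204.

3204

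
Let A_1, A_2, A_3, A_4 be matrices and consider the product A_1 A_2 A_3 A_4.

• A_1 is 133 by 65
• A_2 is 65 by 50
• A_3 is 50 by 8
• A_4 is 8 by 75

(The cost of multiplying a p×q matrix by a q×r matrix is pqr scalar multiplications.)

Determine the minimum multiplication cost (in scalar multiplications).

Adjacent pairs: A_1A_2 = 133·65·50 = 432250; A_2A_3 = 65·50·8 = 26000; A_3A_4 = 50·8·75 = 30000.
Length 3: A_1..A_3: k=1: 0+26000+133·65·8=95160; k=2: 432250+0+133·50·8=485450 → min 95160 | A_2..A_4: k=2: 0+30000+65·50·75=273750; k=3: 26000+0+65·8·75=65000 → min 65000.
Length 4: A_1..A_4: k=1: 0+65000+133·65·75=713375; k=2: 432250+30000+133·50·75=961000; k=3: 95160+0+133·8·75=174960 → min 174960.
Optimal order: ((A_1 (A_2 A_3)) A_4) with cost 174960.

174960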